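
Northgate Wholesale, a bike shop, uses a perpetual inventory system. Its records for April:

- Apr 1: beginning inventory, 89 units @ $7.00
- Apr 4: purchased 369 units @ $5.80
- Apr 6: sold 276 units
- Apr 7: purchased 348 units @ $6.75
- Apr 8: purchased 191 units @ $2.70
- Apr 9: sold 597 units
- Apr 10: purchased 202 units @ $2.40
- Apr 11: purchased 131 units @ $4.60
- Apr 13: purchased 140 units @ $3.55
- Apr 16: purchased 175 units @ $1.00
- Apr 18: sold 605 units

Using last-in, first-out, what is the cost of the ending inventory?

Apr 6, 276 sold [LIFO — newest first]: 276 @ $5.80 = $1,600.80
Apr 9, 597 sold [LIFO — newest first]: 191 @ $2.70 + 348 @ $6.75 + 58 @ $5.80 = $3,201.10
Apr 18, 605 sold [LIFO — newest first]: 175 @ $1.00 + 140 @ $3.55 + 131 @ $4.60 + 159 @ $2.40 = $1,656.20
Total COGS = $1,600.80 + $3,201.10 + $1,656.20 = $6,458.10
Ending inventory: 89 @ $7.00 + 35 @ $5.80 + 43 @ $2.40 = $929.20
Check: goods available $7,387.30 = COGS $6,458.10 + ending $929.20

Ending inventory = $929.20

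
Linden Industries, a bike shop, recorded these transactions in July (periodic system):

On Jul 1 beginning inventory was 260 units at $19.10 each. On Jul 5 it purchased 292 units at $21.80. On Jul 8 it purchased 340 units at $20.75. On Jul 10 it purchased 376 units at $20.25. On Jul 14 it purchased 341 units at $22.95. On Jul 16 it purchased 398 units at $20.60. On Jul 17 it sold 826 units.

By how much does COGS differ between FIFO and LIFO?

$769.40

FIFO COGS: 260 @ $19.10 + 292 @ $21.80 + 274 @ $20.75 = $17,017.10
LIFO COGS: 398 @ $20.60 + 341 @ $22.95 + 87 @ $20.25 = $17,786.50
Difference = |$17,017.10 − $17,786.50| = $769.40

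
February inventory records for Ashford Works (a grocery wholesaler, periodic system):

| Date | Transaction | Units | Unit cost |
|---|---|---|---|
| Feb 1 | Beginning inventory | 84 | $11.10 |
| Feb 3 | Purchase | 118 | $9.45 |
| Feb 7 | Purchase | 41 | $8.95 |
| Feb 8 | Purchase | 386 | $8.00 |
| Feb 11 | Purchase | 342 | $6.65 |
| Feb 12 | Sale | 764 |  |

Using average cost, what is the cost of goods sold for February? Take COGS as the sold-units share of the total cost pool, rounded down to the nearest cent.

COGS = $6,118.88

Feb 12, sell 764: 764/971 × $7,776.75 → $6,118.88
Ending inventory (cost pool remaining) = $1,657.87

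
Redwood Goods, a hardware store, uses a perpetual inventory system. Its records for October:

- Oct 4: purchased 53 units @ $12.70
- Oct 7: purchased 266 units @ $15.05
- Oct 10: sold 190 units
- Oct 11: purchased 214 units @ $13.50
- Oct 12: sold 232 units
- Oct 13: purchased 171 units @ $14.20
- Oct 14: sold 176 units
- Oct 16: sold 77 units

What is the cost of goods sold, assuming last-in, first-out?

COGS = $9,625.30

Oct 10, 190 sold [LIFO — newest first]: 190 @ $15.05 = $2,859.50
Oct 12, 232 sold [LIFO — newest first]: 214 @ $13.50 + 18 @ $15.05 = $3,159.90
Oct 14, 176 sold [LIFO — newest first]: 171 @ $14.20 + 5 @ $15.05 = $2,503.45
Oct 16, 77 sold [LIFO — newest first]: 53 @ $15.05 + 24 @ $12.70 = $1,102.45
Total COGS = $2,859.50 + $3,159.90 + $2,503.45 + $1,102.45 = $9,625.30
Ending inventory: 29 @ $12.70 = $368.30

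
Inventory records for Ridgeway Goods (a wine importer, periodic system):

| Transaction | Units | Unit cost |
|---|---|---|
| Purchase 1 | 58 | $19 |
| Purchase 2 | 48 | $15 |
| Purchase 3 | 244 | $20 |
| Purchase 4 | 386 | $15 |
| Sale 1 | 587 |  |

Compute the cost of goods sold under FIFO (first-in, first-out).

Sale 1 (587) [FIFO — oldest first]: 58 @ $19 + 48 @ $15 + 244 @ $20 + 237 @ $15 = $10,257
Ending inventory: 149 @ $15 = $2,235

COGS = $10,257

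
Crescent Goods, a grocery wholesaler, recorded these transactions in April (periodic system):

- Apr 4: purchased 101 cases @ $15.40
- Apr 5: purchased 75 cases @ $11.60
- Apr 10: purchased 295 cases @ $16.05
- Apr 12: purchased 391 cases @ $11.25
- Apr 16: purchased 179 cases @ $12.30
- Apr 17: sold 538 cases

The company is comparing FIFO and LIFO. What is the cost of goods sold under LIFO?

FIFO COGS: 101 @ $15.40 + 75 @ $11.60 + 295 @ $16.05 + 67 @ $11.25 = $7,913.90
LIFO COGS: 179 @ $12.30 + 359 @ $11.25 = $6,240.45

COGS = $6,240.45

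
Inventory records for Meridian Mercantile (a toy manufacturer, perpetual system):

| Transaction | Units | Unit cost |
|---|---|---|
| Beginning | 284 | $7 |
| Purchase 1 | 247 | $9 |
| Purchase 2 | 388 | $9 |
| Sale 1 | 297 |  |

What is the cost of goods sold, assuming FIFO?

Sale 1 (297) [FIFO — oldest first]: 284 @ $7 + 13 @ $9 = $2,105
Ending inventory: 234 @ $9 + 388 @ $9 = $5,598
Check: goods available $7,703 = COGS $2,105 + ending $5,598

COGS = $2,105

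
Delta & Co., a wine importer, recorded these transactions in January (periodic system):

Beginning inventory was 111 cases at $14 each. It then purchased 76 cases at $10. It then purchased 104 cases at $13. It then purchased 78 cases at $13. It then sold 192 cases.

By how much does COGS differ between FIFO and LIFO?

$87

FIFO COGS: 111 @ $14 + 76 @ $10 + 5 @ $13 = $2,379
LIFO COGS: 78 @ $13 + 104 @ $13 + 10 @ $10 = $2,466
Difference = |$2,379 − $2,466| = $87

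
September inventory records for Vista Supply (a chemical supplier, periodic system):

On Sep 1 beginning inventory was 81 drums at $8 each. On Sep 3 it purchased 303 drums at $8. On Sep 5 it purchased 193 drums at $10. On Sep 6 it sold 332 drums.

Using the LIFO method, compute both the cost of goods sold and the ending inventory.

Sep 6, 332 sold [LIFO — newest first]: 193 @ $10 + 139 @ $8 = $3,042
Ending inventory: 81 @ $8 + 164 @ $8 = $1,960
Check: goods available $5,002 = COGS $3,042 + ending $1,960

COGS = $3,042; ending inventory = $1,960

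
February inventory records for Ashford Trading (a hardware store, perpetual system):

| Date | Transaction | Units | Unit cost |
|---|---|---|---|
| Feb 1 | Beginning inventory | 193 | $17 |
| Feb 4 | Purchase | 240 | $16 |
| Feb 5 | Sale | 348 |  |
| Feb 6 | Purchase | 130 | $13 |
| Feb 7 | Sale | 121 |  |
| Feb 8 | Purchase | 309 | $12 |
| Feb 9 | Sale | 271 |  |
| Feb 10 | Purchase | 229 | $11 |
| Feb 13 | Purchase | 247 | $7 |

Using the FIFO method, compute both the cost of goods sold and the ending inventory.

COGS = $10,935; ending inventory = $5,832

Feb 5, 348 sold [FIFO — oldest first]: 193 @ $17 + 155 @ $16 = $5,761
Feb 7, 121 sold [FIFO — oldest first]: 85 @ $16 + 36 @ $13 = $1,828
Feb 9, 271 sold [FIFO — oldest first]: 94 @ $13 + 177 @ $12 = $3,346
Total COGS = $5,761 + $1,828 + $3,346 = $10,935
Ending inventory: 132 @ $12 + 229 @ $11 + 247 @ $7 = $5,832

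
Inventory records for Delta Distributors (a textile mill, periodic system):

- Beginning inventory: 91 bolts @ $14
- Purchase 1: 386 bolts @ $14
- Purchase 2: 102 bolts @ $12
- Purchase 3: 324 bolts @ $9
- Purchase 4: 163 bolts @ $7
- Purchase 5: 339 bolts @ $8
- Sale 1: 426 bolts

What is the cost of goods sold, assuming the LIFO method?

COGS = $3,321

Sale 1 (426) [LIFO — newest first]: 339 @ $8 + 87 @ $7 = $3,321
Ending inventory: 91 @ $14 + 386 @ $14 + 102 @ $12 + 324 @ $9 + 76 @ $7 = $11,350
Check: goods available $14,671 = COGS $3,321 + ending $11,350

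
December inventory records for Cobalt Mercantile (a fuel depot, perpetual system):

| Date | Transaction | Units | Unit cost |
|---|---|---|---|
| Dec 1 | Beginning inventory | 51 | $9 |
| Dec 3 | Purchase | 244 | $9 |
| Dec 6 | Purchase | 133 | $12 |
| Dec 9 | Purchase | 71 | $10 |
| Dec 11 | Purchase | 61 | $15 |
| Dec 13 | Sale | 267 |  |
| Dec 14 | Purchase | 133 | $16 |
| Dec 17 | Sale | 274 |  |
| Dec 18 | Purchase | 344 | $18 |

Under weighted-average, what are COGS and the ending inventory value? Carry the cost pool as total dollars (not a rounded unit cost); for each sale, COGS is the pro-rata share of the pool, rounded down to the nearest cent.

After Dec 1: 51 on hand, pool $459.00 (≈ $9.0000 each)
After Dec 3: 295 on hand, pool $2,655.00 (≈ $9.0000 each)
After Dec 6: 428 on hand, pool $4,251.00 (≈ $9.9322 each)
After Dec 9: 499 on hand, pool $4,961.00 (≈ $9.9419 each)
After Dec 11: 560 on hand, pool $5,876.00 (≈ $10.4929 each)
Dec 13, sell 267: 267/560 × $5,876.00 → $2,801.59
After Dec 14: 426 on hand, pool $5,202.41 (≈ $12.2122 each)
Dec 17, sell 274: 274/426 × $5,202.41 → $3,346.15
After Dec 18: 496 on hand, pool $8,048.26 (≈ $16.2263 each)
Total COGS = $2,801.59 + $3,346.15 = $6,147.74
Ending inventory (cost pool remaining) = $8,048.26
Check: goods available $14,196.00 = COGS $6,147.74 + ending $8,048.26

COGS = $6,147.74; ending inventory = $8,048.26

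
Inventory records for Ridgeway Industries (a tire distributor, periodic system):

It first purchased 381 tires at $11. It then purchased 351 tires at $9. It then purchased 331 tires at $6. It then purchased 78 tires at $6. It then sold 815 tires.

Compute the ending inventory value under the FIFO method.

Sale 1 (815) [FIFO — oldest first]: 381 @ $11 + 351 @ $9 + 83 @ $6 = $7,848
Ending inventory: 248 @ $6 + 78 @ $6 = $1,956
Check: goods available $9,804 = COGS $7,848 + ending $1,956

Ending inventory = $1,956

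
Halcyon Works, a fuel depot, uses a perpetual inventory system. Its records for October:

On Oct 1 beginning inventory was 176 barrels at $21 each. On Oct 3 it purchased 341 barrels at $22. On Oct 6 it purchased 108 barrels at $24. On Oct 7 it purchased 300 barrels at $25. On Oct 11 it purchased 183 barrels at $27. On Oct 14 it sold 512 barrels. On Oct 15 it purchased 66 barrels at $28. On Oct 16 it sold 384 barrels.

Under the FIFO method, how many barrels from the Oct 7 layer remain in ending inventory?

29

Oct 14, 512 sold [FIFO — oldest first]: 176 @ $21 + 336 @ $22 = $11,088
Oct 16, 384 sold [FIFO — oldest first]: 5 @ $22 + 108 @ $24 + 271 @ $25 = $9,477
Total COGS = $11,088 + $9,477 = $20,565
Ending inventory: 29 @ $25 + 183 @ $27 + 66 @ $28 = $7,514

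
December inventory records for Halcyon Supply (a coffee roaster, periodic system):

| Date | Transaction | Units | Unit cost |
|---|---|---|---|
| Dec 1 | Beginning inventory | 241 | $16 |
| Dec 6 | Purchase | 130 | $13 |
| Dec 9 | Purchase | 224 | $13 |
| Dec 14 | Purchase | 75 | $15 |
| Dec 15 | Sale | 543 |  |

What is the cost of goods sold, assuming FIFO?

Dec 15, 543 sold [FIFO — oldest first]: 241 @ $16 + 130 @ $13 + 172 @ $13 = $7,782
Ending inventory: 52 @ $13 + 75 @ $15 = $1,801

COGS = $7,782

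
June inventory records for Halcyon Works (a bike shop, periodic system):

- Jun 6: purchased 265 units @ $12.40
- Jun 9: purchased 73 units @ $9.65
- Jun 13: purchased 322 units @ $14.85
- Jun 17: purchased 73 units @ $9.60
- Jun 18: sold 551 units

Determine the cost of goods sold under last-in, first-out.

COGS = $7,216.15

Jun 18, 551 sold [LIFO — newest first]: 73 @ $9.60 + 322 @ $14.85 + 73 @ $9.65 + 83 @ $12.40 = $7,216.15
Ending inventory: 182 @ $12.40 = $2,256.80
Check: goods available $9,472.95 = COGS $7,216.15 + ending $2,256.80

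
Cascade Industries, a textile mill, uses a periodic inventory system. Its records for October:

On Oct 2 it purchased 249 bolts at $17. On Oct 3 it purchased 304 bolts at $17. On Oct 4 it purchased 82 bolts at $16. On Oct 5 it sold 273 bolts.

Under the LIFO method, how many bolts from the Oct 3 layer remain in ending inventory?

Oct 5, 273 sold [LIFO — newest first]: 82 @ $16 + 191 @ $17 = $4,559
Ending inventory: 249 @ $17 + 113 @ $17 = $6,154
Check: goods available $10,713 = COGS $4,559 + ending $6,154

113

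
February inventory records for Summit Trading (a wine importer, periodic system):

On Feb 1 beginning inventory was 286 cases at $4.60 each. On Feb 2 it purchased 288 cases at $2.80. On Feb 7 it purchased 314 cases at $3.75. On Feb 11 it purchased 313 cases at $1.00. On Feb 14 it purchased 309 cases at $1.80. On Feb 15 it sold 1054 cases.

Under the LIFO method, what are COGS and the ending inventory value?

COGS = $2,377.10; ending inventory = $1,791.60

Feb 15, 1054 sold [LIFO — newest first]: 309 @ $1.80 + 313 @ $1.00 + 314 @ $3.75 + 118 @ $2.80 = $2,377.10
Ending inventory: 286 @ $4.60 + 170 @ $2.80 = $1,791.60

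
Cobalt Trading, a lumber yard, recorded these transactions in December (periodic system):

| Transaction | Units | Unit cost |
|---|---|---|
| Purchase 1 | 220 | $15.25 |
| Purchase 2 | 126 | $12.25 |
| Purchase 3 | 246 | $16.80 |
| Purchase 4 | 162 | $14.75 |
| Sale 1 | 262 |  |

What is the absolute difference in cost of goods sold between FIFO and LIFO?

$200.00

FIFO COGS: 220 @ $15.25 + 42 @ $12.25 = $3,869.50
LIFO COGS: 162 @ $14.75 + 100 @ $16.80 = $4,069.50
Difference = |$3,869.50 − $4,069.50| = $200.00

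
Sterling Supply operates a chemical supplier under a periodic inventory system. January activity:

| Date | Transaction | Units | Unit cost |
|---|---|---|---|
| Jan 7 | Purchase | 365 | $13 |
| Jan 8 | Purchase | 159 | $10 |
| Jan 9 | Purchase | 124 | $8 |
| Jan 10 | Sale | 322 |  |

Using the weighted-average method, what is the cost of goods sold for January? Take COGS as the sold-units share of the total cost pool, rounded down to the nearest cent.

COGS = $3,640.88

Jan 10, sell 322: 322/648 × $7,327.00 → $3,640.88
Ending inventory (cost pool remaining) = $3,686.12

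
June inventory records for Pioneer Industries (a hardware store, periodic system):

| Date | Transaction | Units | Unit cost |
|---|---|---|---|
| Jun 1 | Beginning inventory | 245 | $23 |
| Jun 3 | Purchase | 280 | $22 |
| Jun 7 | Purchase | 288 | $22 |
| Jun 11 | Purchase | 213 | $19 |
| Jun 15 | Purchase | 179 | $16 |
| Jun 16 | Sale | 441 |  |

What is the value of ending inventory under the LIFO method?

Ending inventory = $17,053

Jun 16, 441 sold [LIFO — newest first]: 179 @ $16 + 213 @ $19 + 49 @ $22 = $7,989
Ending inventory: 245 @ $23 + 280 @ $22 + 239 @ $22 = $17,053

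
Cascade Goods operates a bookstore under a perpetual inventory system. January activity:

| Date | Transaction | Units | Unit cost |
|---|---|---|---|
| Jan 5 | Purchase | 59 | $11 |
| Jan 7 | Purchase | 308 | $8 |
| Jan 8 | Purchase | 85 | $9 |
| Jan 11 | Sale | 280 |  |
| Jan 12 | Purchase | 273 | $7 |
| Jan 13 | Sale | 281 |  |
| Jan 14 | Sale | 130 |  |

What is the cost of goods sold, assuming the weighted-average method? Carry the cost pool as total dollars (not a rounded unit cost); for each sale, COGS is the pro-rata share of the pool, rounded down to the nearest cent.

COGS = $5,530.23

After Jan 5: 59 on hand, pool $649.00 (≈ $11.0000 each)
After Jan 7: 367 on hand, pool $3,113.00 (≈ $8.4823 each)
After Jan 8: 452 on hand, pool $3,878.00 (≈ $8.5796 each)
Jan 11, sell 280: 280/452 × $3,878.00 → $2,402.30
After Jan 12: 445 on hand, pool $3,386.70 (≈ $7.6106 each)
Jan 13, sell 281: 281/445 × $3,386.70 → $2,138.56
Jan 14, sell 130: 130/164 × $1,248.14 → $989.37
Total COGS = $2,402.30 + $2,138.56 + $989.37 = $5,530.23
Ending inventory (cost pool remaining) = $258.77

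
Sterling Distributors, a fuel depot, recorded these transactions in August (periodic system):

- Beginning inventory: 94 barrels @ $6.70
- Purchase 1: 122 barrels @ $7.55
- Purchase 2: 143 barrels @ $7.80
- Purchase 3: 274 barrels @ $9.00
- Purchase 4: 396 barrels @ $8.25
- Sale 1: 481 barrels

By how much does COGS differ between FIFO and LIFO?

$267.70

FIFO COGS: 94 @ $6.70 + 122 @ $7.55 + 143 @ $7.80 + 122 @ $9.00 = $3,764.30
LIFO COGS: 396 @ $8.25 + 85 @ $9.00 = $4,032.00
Difference = |$3,764.30 − $4,032.00| = $267.70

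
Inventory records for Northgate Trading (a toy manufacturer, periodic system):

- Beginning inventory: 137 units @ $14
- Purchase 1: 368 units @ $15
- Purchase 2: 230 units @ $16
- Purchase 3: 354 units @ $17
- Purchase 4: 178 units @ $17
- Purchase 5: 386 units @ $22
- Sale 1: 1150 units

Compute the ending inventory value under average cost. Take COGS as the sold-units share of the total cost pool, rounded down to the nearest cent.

Ending inventory = $8,719.28

Sale 1, sell 1150: 1150/1653 × $28,654.00 → $19,934.72
Ending inventory (cost pool remaining) = $8,719.28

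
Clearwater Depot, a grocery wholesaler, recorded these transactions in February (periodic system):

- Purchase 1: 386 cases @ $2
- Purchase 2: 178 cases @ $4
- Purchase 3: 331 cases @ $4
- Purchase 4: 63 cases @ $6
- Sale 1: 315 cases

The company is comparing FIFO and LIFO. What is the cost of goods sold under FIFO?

FIFO COGS: 315 @ $2 = $630
LIFO COGS: 63 @ $6 + 252 @ $4 = $1,386

COGS = $630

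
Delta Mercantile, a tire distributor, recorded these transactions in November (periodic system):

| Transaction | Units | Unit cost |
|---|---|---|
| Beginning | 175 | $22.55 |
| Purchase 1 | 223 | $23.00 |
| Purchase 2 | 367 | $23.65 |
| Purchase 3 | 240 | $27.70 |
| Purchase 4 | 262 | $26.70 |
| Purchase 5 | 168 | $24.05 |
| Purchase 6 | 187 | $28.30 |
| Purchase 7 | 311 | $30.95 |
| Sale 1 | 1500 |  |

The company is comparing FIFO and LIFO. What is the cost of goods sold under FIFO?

FIFO COGS: 175 @ $22.55 + 223 @ $23.00 + 367 @ $23.65 + 240 @ $27.70 + 262 @ $26.70 + 168 @ $24.05 + 65 @ $28.30 = $37,278.10
LIFO COGS: 311 @ $30.95 + 187 @ $28.30 + 168 @ $24.05 + 262 @ $26.70 + 240 @ $27.70 + 332 @ $23.65 = $40,453.15

COGS = $37,278.10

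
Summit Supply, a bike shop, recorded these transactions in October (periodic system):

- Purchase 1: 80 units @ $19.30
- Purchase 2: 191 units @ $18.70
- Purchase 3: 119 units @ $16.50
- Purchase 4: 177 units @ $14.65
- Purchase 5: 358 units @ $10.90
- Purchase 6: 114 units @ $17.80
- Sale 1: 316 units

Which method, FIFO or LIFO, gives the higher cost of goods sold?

FIFO

FIFO COGS: 80 @ $19.30 + 191 @ $18.70 + 45 @ $16.50 = $5,858.20
LIFO COGS: 114 @ $17.80 + 202 @ $10.90 = $4,231.00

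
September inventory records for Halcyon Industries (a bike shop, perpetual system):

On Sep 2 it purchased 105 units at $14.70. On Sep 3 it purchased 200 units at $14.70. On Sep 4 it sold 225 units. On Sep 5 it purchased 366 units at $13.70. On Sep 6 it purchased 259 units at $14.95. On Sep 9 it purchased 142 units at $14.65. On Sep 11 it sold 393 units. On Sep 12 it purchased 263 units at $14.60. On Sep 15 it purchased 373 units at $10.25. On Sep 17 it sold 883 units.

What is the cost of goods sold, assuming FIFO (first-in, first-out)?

Sep 4, 225 sold [FIFO — oldest first]: 105 @ $14.70 + 120 @ $14.70 = $3,307.50
Sep 11, 393 sold [FIFO — oldest first]: 80 @ $14.70 + 313 @ $13.70 = $5,464.10
Sep 17, 883 sold [FIFO — oldest first]: 53 @ $13.70 + 259 @ $14.95 + 142 @ $14.65 + 263 @ $14.60 + 166 @ $10.25 = $12,219.75
Total COGS = $3,307.50 + $5,464.10 + $12,219.75 = $20,991.35
Ending inventory: 207 @ $10.25 = $2,121.75

COGS = $20,991.35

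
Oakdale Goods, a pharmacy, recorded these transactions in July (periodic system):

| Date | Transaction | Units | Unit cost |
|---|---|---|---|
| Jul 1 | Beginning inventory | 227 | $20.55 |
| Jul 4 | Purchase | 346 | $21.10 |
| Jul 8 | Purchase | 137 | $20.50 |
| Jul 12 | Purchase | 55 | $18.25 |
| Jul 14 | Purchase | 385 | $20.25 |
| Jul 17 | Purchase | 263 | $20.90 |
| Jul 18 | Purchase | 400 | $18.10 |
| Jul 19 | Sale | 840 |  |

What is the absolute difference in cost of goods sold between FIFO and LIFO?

FIFO COGS: 227 @ $20.55 + 346 @ $21.10 + 137 @ $20.50 + 55 @ $18.25 + 75 @ $20.25 = $17,296.45
LIFO COGS: 400 @ $18.10 + 263 @ $20.90 + 177 @ $20.25 = $16,320.95
Difference = |$17,296.45 − $16,320.95| = $975.50

$975.50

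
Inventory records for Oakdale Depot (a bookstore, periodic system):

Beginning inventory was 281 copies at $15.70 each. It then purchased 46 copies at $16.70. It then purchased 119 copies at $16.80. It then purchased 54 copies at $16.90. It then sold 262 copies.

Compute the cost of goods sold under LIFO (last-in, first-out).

Sale 1 (262) [LIFO — newest first]: 54 @ $16.90 + 119 @ $16.80 + 46 @ $16.70 + 43 @ $15.70 = $4,355.10
Ending inventory: 238 @ $15.70 = $3,736.60

COGS = $4,355.10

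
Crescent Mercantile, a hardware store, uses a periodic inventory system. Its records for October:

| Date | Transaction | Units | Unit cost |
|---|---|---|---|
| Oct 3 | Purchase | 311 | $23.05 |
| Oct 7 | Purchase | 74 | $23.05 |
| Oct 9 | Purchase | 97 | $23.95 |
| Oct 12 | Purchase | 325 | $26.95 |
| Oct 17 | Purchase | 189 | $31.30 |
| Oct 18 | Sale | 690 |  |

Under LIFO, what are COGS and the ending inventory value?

Oct 18, 690 sold [LIFO — newest first]: 189 @ $31.30 + 325 @ $26.95 + 97 @ $23.95 + 74 @ $23.05 + 5 @ $23.05 = $18,818.55
Ending inventory: 306 @ $23.05 = $7,053.30
Check: goods available $25,871.85 = COGS $18,818.55 + ending $7,053.30

COGS = $18,818.55; ending inventory = $7,053.30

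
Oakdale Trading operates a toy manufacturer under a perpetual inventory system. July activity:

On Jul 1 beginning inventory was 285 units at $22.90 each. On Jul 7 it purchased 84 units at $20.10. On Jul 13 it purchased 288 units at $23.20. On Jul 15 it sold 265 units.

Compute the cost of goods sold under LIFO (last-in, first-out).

COGS = $6,148.00

Jul 15, 265 sold [LIFO — newest first]: 265 @ $23.20 = $6,148.00
Ending inventory: 285 @ $22.90 + 84 @ $20.10 + 23 @ $23.20 = $8,748.50
Check: goods available $14,896.50 = COGS $6,148.00 + ending $8,748.50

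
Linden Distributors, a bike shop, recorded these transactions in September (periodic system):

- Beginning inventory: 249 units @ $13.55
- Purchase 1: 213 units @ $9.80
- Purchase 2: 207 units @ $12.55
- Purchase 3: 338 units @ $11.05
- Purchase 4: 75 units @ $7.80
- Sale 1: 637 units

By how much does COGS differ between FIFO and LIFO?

FIFO COGS: 249 @ $13.55 + 213 @ $9.80 + 175 @ $12.55 = $7,657.60
LIFO COGS: 75 @ $7.80 + 338 @ $11.05 + 207 @ $12.55 + 17 @ $9.80 = $7,084.35
Difference = |$7,657.60 − $7,084.35| = $573.25

$573.25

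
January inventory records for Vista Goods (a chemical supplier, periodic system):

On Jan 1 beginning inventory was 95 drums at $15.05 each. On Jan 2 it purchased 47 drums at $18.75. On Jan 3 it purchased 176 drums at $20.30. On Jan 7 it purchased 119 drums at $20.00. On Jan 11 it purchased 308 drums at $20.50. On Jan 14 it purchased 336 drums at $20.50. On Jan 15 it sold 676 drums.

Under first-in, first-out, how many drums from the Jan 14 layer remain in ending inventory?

Jan 15, 676 sold [FIFO — oldest first]: 95 @ $15.05 + 47 @ $18.75 + 176 @ $20.30 + 119 @ $20.00 + 239 @ $20.50 = $13,163.30
Ending inventory: 69 @ $20.50 + 336 @ $20.50 = $8,302.50
Check: goods available $21,465.80 = COGS $13,163.30 + ending $8,302.50

336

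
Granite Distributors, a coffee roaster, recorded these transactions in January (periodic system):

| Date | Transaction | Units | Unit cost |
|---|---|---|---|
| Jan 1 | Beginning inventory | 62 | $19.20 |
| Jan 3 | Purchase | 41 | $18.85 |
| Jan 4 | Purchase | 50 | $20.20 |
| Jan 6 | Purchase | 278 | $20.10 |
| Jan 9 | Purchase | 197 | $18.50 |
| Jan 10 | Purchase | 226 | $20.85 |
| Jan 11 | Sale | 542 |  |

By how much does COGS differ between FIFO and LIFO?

FIFO COGS: 62 @ $19.20 + 41 @ $18.85 + 50 @ $20.20 + 278 @ $20.10 + 111 @ $18.50 = $10,614.55
LIFO COGS: 226 @ $20.85 + 197 @ $18.50 + 119 @ $20.10 = $10,748.50
Difference = |$10,614.55 − $10,748.50| = $133.95

$133.95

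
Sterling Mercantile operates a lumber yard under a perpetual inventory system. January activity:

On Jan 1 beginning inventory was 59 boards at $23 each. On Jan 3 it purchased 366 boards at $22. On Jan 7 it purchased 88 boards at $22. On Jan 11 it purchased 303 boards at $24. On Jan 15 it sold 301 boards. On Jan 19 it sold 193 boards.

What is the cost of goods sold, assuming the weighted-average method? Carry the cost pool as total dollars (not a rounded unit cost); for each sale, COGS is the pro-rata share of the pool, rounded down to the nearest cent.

After Jan 1: 59 on hand, pool $1,357.00 (≈ $23.0000 each)
After Jan 3: 425 on hand, pool $9,409.00 (≈ $22.1388 each)
After Jan 7: 513 on hand, pool $11,345.00 (≈ $22.1150 each)
After Jan 11: 816 on hand, pool $18,617.00 (≈ $22.8150 each)
Jan 15, sell 301: 301/816 × $18,617.00 → $6,867.30
Jan 19, sell 193: 193/515 × $11,749.70 → $4,403.28
Total COGS = $6,867.30 + $4,403.28 = $11,270.58
Ending inventory (cost pool remaining) = $7,346.42
Check: goods available $18,617.00 = COGS $11,270.58 + ending $7,346.42

COGS = $11,270.58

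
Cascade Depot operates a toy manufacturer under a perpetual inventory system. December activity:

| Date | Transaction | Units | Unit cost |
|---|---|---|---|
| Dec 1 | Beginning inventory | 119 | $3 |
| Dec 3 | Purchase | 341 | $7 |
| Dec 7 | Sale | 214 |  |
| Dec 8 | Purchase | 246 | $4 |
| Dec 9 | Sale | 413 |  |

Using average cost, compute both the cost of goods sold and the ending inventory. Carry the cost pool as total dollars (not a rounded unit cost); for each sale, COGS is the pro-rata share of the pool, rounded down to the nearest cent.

After Dec 1: 119 on hand, pool $357.00 (≈ $3.0000 each)
After Dec 3: 460 on hand, pool $2,744.00 (≈ $5.9652 each)
Dec 7, sell 214: 214/460 × $2,744.00 → $1,276.55
After Dec 8: 492 on hand, pool $2,451.45 (≈ $4.9826 each)
Dec 9, sell 413: 413/492 × $2,451.45 → $2,057.82
Total COGS = $1,276.55 + $2,057.82 = $3,334.37
Ending inventory (cost pool remaining) = $393.63

COGS = $3,334.37; ending inventory = $393.63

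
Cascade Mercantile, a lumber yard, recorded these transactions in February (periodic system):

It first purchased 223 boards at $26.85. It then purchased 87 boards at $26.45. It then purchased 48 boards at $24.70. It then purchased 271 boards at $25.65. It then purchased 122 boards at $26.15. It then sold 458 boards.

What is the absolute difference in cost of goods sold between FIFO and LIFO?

FIFO COGS: 223 @ $26.85 + 87 @ $26.45 + 48 @ $24.70 + 100 @ $25.65 = $12,039.30
LIFO COGS: 122 @ $26.15 + 271 @ $25.65 + 48 @ $24.70 + 17 @ $26.45 = $11,776.70
Difference = |$12,039.30 − $11,776.70| = $262.60

$262.60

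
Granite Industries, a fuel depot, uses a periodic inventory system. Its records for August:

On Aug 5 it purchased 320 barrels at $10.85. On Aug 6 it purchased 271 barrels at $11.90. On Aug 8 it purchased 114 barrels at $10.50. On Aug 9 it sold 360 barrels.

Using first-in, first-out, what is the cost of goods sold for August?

Aug 9, 360 sold [FIFO — oldest first]: 320 @ $10.85 + 40 @ $11.90 = $3,948.00
Ending inventory: 231 @ $11.90 + 114 @ $10.50 = $3,945.90
Check: goods available $7,893.90 = COGS $3,948.00 + ending $3,945.90

COGS = $3,948.00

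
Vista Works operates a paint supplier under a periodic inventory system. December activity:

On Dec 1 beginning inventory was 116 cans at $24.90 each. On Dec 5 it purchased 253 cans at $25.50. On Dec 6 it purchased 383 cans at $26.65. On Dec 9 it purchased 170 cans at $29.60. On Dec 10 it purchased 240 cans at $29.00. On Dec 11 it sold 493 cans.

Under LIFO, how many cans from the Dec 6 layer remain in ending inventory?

Dec 11, 493 sold [LIFO — newest first]: 240 @ $29.00 + 170 @ $29.60 + 83 @ $26.65 = $14,203.95
Ending inventory: 116 @ $24.90 + 253 @ $25.50 + 300 @ $26.65 = $17,334.90

300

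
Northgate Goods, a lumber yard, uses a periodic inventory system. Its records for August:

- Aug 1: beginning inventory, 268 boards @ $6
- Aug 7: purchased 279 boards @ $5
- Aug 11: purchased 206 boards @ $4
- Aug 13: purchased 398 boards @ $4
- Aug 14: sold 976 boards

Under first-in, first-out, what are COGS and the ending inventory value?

Aug 14, 976 sold [FIFO — oldest first]: 268 @ $6 + 279 @ $5 + 206 @ $4 + 223 @ $4 = $4,719
Ending inventory: 175 @ $4 = $700
Check: goods available $5,419 = COGS $4,719 + ending $700

COGS = $4,719; ending inventory = $700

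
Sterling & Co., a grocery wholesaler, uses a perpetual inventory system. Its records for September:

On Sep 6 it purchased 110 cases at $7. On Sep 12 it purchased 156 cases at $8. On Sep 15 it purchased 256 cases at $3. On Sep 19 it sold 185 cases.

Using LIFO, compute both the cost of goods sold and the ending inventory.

COGS = $555; ending inventory = $2,231

Sep 19, 185 sold [LIFO — newest first]: 185 @ $3 = $555
Ending inventory: 110 @ $7 + 156 @ $8 + 71 @ $3 = $2,231
Check: goods available $2,786 = COGS $555 + ending $2,231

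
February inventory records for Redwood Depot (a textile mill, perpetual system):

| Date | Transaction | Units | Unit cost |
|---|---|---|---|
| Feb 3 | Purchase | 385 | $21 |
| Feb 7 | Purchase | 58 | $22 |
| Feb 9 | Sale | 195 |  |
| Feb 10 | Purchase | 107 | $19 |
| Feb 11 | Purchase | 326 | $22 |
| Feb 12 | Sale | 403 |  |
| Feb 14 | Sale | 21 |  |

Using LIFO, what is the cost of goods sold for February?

Feb 9, 195 sold [LIFO — newest first]: 58 @ $22 + 137 @ $21 = $4,153
Feb 12, 403 sold [LIFO — newest first]: 326 @ $22 + 77 @ $19 = $8,635
Feb 14, 21 sold [LIFO — newest first]: 21 @ $19 = $399
Total COGS = $4,153 + $8,635 + $399 = $13,187
Ending inventory: 248 @ $21 + 9 @ $19 = $5,379

COGS = $13,187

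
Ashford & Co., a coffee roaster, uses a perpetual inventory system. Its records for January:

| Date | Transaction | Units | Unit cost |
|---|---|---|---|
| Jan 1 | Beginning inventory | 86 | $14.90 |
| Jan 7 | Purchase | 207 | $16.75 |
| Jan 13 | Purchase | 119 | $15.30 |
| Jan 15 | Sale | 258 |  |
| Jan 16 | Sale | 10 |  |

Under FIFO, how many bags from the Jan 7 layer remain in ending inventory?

Jan 15, 258 sold [FIFO — oldest first]: 86 @ $14.90 + 172 @ $16.75 = $4,162.40
Jan 16, 10 sold [FIFO — oldest first]: 10 @ $16.75 = $167.50
Total COGS = $4,162.40 + $167.50 = $4,329.90
Ending inventory: 25 @ $16.75 + 119 @ $15.30 = $2,239.45
Check: goods available $6,569.35 = COGS $4,329.90 + ending $2,239.45

25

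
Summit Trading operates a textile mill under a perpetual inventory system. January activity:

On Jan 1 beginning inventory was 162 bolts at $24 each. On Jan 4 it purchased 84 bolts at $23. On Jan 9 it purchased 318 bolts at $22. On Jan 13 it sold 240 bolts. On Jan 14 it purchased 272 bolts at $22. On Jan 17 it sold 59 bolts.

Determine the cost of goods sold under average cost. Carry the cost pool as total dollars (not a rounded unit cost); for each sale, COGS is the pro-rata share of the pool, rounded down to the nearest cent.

After Jan 1: 162 on hand, pool $3,888.00 (≈ $24.0000 each)
After Jan 4: 246 on hand, pool $5,820.00 (≈ $23.6585 each)
After Jan 9: 564 on hand, pool $12,816.00 (≈ $22.7234 each)
Jan 13, sell 240: 240/564 × $12,816.00 → $5,453.61
After Jan 14: 596 on hand, pool $13,346.39 (≈ $22.3933 each)
Jan 17, sell 59: 59/596 × $13,346.39 → $1,321.20
Total COGS = $5,453.61 + $1,321.20 = $6,774.81
Ending inventory (cost pool remaining) = $12,025.19

COGS = $6,774.81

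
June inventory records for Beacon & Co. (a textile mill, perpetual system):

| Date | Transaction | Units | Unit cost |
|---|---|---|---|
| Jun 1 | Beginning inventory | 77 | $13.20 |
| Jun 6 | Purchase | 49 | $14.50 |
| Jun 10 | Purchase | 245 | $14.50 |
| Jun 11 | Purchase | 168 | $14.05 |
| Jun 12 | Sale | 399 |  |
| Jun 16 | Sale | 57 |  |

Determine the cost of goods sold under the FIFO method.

Jun 12, 399 sold [FIFO — oldest first]: 77 @ $13.20 + 49 @ $14.50 + 245 @ $14.50 + 28 @ $14.05 = $5,672.80
Jun 16, 57 sold [FIFO — oldest first]: 57 @ $14.05 = $800.85
Total COGS = $5,672.80 + $800.85 = $6,473.65
Ending inventory: 83 @ $14.05 = $1,166.15
Check: goods available $7,639.80 = COGS $6,473.65 + ending $1,166.15

COGS = $6,473.65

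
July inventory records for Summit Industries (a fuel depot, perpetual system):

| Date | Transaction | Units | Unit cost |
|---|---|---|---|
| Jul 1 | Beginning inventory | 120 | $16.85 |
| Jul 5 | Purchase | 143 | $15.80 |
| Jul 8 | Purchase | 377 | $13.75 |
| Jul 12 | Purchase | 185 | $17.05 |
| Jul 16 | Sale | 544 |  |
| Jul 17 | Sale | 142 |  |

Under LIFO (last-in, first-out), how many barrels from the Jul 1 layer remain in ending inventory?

Jul 16, 544 sold [LIFO — newest first]: 185 @ $17.05 + 359 @ $13.75 = $8,090.50
Jul 17, 142 sold [LIFO — newest first]: 18 @ $13.75 + 124 @ $15.80 = $2,206.70
Total COGS = $8,090.50 + $2,206.70 = $10,297.20
Ending inventory: 120 @ $16.85 + 19 @ $15.80 = $2,322.20

120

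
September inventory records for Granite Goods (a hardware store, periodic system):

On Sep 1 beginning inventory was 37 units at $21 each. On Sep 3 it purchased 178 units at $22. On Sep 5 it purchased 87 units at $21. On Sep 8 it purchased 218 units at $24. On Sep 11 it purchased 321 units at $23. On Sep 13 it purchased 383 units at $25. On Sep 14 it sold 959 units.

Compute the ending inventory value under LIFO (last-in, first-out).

Ending inventory = $5,743

Sep 14, 959 sold [LIFO — newest first]: 383 @ $25 + 321 @ $23 + 218 @ $24 + 37 @ $21 = $22,967
Ending inventory: 37 @ $21 + 178 @ $22 + 50 @ $21 = $5,743
Check: goods available $28,710 = COGS $22,967 + ending $5,743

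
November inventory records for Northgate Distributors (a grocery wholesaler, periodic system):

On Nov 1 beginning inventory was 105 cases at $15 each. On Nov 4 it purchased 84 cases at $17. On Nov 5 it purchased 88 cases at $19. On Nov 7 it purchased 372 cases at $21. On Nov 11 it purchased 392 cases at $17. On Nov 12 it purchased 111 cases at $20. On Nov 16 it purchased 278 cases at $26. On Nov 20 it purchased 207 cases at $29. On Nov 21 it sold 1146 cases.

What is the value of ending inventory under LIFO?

Ending inventory = $9,169

Nov 21, 1146 sold [LIFO — newest first]: 207 @ $29 + 278 @ $26 + 111 @ $20 + 392 @ $17 + 158 @ $21 = $25,433
Ending inventory: 105 @ $15 + 84 @ $17 + 88 @ $19 + 214 @ $21 = $9,169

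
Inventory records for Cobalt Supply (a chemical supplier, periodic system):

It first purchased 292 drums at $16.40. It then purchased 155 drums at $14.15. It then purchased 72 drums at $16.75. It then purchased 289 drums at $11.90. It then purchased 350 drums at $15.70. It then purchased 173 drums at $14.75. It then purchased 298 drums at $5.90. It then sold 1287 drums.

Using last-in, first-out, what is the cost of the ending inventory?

Sale 1 (1287) [LIFO — newest first]: 298 @ $5.90 + 173 @ $14.75 + 350 @ $15.70 + 289 @ $11.90 + 72 @ $16.75 + 105 @ $14.15 = $15,935.80
Ending inventory: 292 @ $16.40 + 50 @ $14.15 = $5,496.30
Check: goods available $21,432.10 = COGS $15,935.80 + ending $5,496.30

Ending inventory = $5,496.30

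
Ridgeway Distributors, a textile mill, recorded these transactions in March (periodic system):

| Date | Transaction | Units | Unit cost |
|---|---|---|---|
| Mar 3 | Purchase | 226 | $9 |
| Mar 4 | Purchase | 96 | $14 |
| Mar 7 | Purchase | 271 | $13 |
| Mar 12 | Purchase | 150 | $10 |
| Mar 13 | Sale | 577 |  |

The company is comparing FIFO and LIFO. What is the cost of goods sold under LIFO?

FIFO COGS: 226 @ $9 + 96 @ $14 + 255 @ $13 = $6,693
LIFO COGS: 150 @ $10 + 271 @ $13 + 96 @ $14 + 60 @ $9 = $6,907

COGS = $6,907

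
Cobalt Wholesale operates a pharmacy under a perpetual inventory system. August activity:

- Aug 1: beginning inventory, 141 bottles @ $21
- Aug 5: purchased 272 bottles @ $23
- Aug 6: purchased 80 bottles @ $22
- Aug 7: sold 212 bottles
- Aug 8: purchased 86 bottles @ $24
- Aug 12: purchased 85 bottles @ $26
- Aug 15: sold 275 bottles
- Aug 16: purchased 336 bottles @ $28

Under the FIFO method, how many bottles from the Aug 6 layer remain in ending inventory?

Aug 7, 212 sold [FIFO — oldest first]: 141 @ $21 + 71 @ $23 = $4,594
Aug 15, 275 sold [FIFO — oldest first]: 201 @ $23 + 74 @ $22 = $6,251
Total COGS = $4,594 + $6,251 = $10,845
Ending inventory: 6 @ $22 + 86 @ $24 + 85 @ $26 + 336 @ $28 = $13,814
Check: goods available $24,659 = COGS $10,845 + ending $13,814

6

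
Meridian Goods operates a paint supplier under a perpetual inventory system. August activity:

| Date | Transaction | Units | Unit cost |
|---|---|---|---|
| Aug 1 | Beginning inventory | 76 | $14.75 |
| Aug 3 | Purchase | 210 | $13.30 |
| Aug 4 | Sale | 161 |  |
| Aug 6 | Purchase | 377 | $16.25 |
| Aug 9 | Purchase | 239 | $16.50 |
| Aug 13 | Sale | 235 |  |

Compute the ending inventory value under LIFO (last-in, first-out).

Ending inventory = $7,964.95

Aug 4, 161 sold [LIFO — newest first]: 161 @ $13.30 = $2,141.30
Aug 13, 235 sold [LIFO — newest first]: 235 @ $16.50 = $3,877.50
Total COGS = $2,141.30 + $3,877.50 = $6,018.80
Ending inventory: 76 @ $14.75 + 49 @ $13.30 + 377 @ $16.25 + 4 @ $16.50 = $7,964.95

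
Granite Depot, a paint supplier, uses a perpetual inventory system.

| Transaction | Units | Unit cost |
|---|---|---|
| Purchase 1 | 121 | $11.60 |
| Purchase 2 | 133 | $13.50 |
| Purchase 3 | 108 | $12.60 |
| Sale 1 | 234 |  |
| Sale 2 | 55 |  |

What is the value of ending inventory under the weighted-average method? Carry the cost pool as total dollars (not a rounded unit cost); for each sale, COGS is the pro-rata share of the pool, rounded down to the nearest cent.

After Purchase 1: 121 on hand, pool $1,403.60 (≈ $11.6000 each)
After Purchase 2: 254 on hand, pool $3,199.10 (≈ $12.5949 each)
After Purchase 3: 362 on hand, pool $4,559.90 (≈ $12.5964 each)
Sale 1, sell 234: 234/362 × $4,559.90 → $2,947.55
Sale 2, sell 55: 55/128 × $1,612.35 → $692.80
Total COGS = $2,947.55 + $692.80 = $3,640.35
Ending inventory (cost pool remaining) = $919.55

Ending inventory = $919.55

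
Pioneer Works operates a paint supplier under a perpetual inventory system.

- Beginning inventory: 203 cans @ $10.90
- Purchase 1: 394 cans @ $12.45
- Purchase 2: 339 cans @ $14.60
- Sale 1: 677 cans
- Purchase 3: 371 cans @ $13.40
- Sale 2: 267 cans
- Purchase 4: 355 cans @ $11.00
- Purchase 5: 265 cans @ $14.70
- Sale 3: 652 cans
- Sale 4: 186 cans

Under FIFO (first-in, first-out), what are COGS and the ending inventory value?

Sale 1 (677) [FIFO — oldest first]: 203 @ $10.90 + 394 @ $12.45 + 80 @ $14.60 = $8,286.00
Sale 2 (267) [FIFO — oldest first]: 259 @ $14.60 + 8 @ $13.40 = $3,888.60
Sale 3 (652) [FIFO — oldest first]: 363 @ $13.40 + 289 @ $11.00 = $8,043.20
Sale 4 (186) [FIFO — oldest first]: 66 @ $11.00 + 120 @ $14.70 = $2,490.00
Total COGS = $8,286.00 + $3,888.60 + $8,043.20 + $2,490.00 = $22,707.80
Ending inventory: 145 @ $14.70 = $2,131.50

COGS = $22,707.80; ending inventory = $2,131.50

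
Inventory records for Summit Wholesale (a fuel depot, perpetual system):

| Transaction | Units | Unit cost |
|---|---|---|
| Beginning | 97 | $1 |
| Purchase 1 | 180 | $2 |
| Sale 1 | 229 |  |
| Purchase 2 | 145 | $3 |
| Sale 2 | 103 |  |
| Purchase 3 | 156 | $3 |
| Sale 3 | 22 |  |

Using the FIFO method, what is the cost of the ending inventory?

Ending inventory = $672

Sale 1 (229) [FIFO — oldest first]: 97 @ $1 + 132 @ $2 = $361
Sale 2 (103) [FIFO — oldest first]: 48 @ $2 + 55 @ $3 = $261
Sale 3 (22) [FIFO — oldest first]: 22 @ $3 = $66
Total COGS = $361 + $261 + $66 = $688
Ending inventory: 68 @ $3 + 156 @ $3 = $672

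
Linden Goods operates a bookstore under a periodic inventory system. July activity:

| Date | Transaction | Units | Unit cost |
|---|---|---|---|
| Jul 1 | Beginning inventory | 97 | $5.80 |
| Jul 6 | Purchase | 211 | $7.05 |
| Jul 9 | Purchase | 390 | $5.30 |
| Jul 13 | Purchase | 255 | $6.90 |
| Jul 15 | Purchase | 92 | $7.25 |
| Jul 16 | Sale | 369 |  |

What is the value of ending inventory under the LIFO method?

Ending inventory = $4,000.55

Jul 16, 369 sold [LIFO — newest first]: 92 @ $7.25 + 255 @ $6.90 + 22 @ $5.30 = $2,543.10
Ending inventory: 97 @ $5.80 + 211 @ $7.05 + 368 @ $5.30 = $4,000.55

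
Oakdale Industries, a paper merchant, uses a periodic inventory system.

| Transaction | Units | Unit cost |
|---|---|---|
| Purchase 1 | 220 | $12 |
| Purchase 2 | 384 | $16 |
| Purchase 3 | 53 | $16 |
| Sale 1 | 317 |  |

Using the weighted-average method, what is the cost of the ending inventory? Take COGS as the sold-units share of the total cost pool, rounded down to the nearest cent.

Sale 1, sell 317: 317/657 × $9,632.00 → $4,647.40
Ending inventory (cost pool remaining) = $4,984.60

Ending inventory = $4,984.60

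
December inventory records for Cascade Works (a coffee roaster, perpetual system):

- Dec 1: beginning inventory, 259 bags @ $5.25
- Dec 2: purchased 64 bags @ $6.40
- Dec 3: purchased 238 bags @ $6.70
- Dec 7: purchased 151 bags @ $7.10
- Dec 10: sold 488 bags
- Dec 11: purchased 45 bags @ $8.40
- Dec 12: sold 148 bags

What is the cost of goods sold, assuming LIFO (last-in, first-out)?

Dec 10, 488 sold [LIFO — newest first]: 151 @ $7.10 + 238 @ $6.70 + 64 @ $6.40 + 35 @ $5.25 = $3,260.05
Dec 12, 148 sold [LIFO — newest first]: 45 @ $8.40 + 103 @ $5.25 = $918.75
Total COGS = $3,260.05 + $918.75 = $4,178.80
Ending inventory: 121 @ $5.25 = $635.25

COGS = $4,178.80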